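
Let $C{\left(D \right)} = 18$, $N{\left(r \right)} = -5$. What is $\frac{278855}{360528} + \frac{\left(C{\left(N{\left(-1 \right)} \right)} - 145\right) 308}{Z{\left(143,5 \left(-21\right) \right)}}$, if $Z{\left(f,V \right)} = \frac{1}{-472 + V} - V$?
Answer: $- \frac{1015024786597}{2730278544} \approx -371.77$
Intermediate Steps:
$\frac{278855}{360528} + \frac{\left(C{\left(N{\left(-1 \right)} \right)} - 145\right) 308}{Z{\left(143,5 \left(-21\right) \right)}} = \frac{278855}{360528} + \frac{\left(18 - 145\right) 308}{\frac{1}{-472 + 5 \left(-21\right)} \left(1 - \left(5 \left(-21\right)\right)^{2} + 472 \cdot 5 \left(-21\right)\right)} = 278855 \cdot \frac{1}{360528} + \frac{\left(-127\right) 308}{\frac{1}{-472 - 105} \left(1 - \left(-105\right)^{2} + 472 \left(-105\right)\right)} = \frac{278855}{360528} - \frac{39116}{\frac{1}{-577} \left(1 - 11025 - 49560\right)} = \frac{278855}{360528} - \frac{39116}{\left(- \frac{1}{577}\right) \left(1 - 11025 - 49560\right)} = \frac{278855}{360528} - \frac{39116}{\left(- \frac{1}{577}\right) \left(-60584\right)} = \frac{278855}{360528} - \frac{39116}{\frac{60584}{577}} = \frac{278855}{360528} - \frac{5642483}{15146} = - \frac{1015024786597}{2730278544}$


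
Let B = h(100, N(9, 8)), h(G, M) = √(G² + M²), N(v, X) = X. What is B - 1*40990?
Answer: -40990 + 4*√629 ≈ -40890.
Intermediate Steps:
B = 4*√629 (B = √(100² + 8²) = √(10000 + 64) = √10064 = 4*√629 ≈ 100.32)
B - 1*40990 = 4*√629 - 1*40990 = 4*√629 - 40990 = -40990 + 4*√629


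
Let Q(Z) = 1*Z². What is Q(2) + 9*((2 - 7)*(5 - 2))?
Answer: -131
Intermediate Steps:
Q(Z) = Z²
Q(2) + 9*((2 - 7)*(5 - 2)) = 2² + 9*((2 - 7)*(5 - 2)) = 4 + 9*(-5*3) = 4 + 9*(-15) = 4 - 135 = -131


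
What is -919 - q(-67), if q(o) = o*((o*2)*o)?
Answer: 600607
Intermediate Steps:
q(o) = 2*o³ (q(o) = o*((2*o)*o) = o*(2*o²) = 2*o³)
-919 - q(-67) = -919 - 2*(-67)³ = -919 - 2*(-300763) = -919 - 1*(-601526) = -919 + 601526 = 600607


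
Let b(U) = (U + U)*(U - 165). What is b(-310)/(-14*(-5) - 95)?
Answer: -11780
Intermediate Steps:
b(U) = 2*U*(-165 + U) (b(U) = (2*U)*(-165 + U) = 2*U*(-165 + U))
b(-310)/(-14*(-5) - 95) = (2*(-310)*(-165 - 310))/(-14*(-5) - 95) = (2*(-310)*(-475))/(70 - 95) = 294500/(-25) = 294500*(-1/25) = -11780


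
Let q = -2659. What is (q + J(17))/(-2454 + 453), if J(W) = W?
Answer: 2642/2001 ≈ 1.3203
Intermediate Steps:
(q + J(17))/(-2454 + 453) = (-2659 + 17)/(-2454 + 453) = -2642/(-2001) = -2642*(-1/2001) = 2642/2001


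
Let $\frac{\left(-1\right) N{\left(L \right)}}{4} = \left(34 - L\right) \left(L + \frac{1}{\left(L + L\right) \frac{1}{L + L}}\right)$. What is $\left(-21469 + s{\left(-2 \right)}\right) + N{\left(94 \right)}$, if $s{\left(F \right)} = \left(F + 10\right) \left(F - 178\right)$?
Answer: $-109$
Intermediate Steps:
$N{\left(L \right)} = - 4 \left(1 + L\right) \left(34 - L\right)$ ($N{\left(L \right)} = - 4 \left(34 - L\right) \left(L + \frac{1}{\left(L + L\right) \frac{1}{L + L}}\right) = - 4 \left(34 - L\right) \left(L + \frac{1}{2 L \frac{1}{2 L}}\right) = - 4 \left(34 - L\right) \left(L + 1^{-1}\right) = - 4 \left(34 - L\right) \left(L + 1\right) = - 4 \left(34 - L\right) \left(1 + L\right) = - 4 \left(1 + L\right) \left(34 - L\right)$)
$s{\left(F \right)} = \left(-178 + F\right) \left(10 + F\right)$ ($s{\left(F \right)} = \left(10 + F\right) \left(-178 + F\right) = \left(-178 + F\right) \left(10 + F\right)$)
$\left(-21469 + s{\left(-2 \right)}\right) + N{\left(94 \right)} = \left(-21469 - \left(1444 - 4\right)\right) - \left(12544 - 35344\right) = \left(-21469 + \left(-1780 + 4 + 336\right)\right) - -22800 = \left(-21469 - 1440\right) - -22800 = -22909 + 22800 = -109$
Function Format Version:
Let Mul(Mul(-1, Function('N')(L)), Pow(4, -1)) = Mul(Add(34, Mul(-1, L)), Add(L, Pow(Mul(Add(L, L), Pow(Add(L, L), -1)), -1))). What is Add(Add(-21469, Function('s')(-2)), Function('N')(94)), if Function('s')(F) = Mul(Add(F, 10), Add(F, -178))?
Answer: -109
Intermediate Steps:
Function('N')(L) = Mul(-4, Add(1, L), Add(34, Mul(-1, L))) (Function('N')(L) = Mul(-4, Mul(Add(34, Mul(-1, L)), Add(L, Pow(Mul(Add(L, L), Pow(Add(L, L), -1)), -1)))) = Mul(-4, Mul(Add(34, Mul(-1, L)), Add(L, Pow(Mul(Mul(2, L), Pow(Mul(2, L), -1)), -1)))) = Mul(-4, Mul(Add(34, Mul(-1, L)), Add(L, Pow(Mul(Mul(2, L), Mul(Rational(1, 2), Pow(L, -1))), -1)))) = Mul(-4, Mul(Add(34, Mul(-1, L)), Add(L, Pow(1, -1)))) = Mul(-4, Mul(Add(34, Mul(-1, L)), Add(L, 1))) = Mul(-4, Mul(Add(34, Mul(-1, L)), Add(1, L))) = Mul(-4, Mul(Add(1, L), Add(34, Mul(-1, L)))) = Mul(-4, Add(1, L), Add(34, Mul(-1, L))))
Function('s')(F) = Mul(Add(-178, F), Add(10, F)) (Function('s')(F) = Mul(Add(10, F), Add(-178, F)) = Mul(Add(-178, F), Add(10, F)))
Add(Add(-21469, Function('s')(-2)), Function('N')(94)) = Add(Add(-21469, Add(-1780, Pow(-2, 2), Mul(-168, -2))), Add(-136, Mul(-132, 94), Mul(4, Pow(94, 2)))) = Add(Add(-21469, Add(-1780, 4, 336)), Add(-136, -12408, Mul(4, 8836))) = Add(Add(-21469, -1440), Add(-136, -12408, 35344)) = Add(-22909, 22800) = -109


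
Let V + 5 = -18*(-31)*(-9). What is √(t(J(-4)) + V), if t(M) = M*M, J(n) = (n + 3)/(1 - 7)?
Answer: I*√180971/6 ≈ 70.901*I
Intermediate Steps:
J(n) = -½ - n/6 (J(n) = (3 + n)/(-6) = (3 + n)*(-⅙) = -½ - n/6)
t(M) = M²
V = -5027 (V = -5 - 18*(-31)*(-9) = -5 + 558*(-9) = -5 - 5022 = -5027)
√(t(J(-4)) + V) = √((-½ - ⅙*(-4))² - 5027) = √((-½ + ⅔)² - 5027) = √((⅙)² - 5027) = √(1/36 - 5027) = √(-180971/36) = I*√180971/6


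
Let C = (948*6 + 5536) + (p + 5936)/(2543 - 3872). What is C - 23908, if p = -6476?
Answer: -5618832/443 ≈ -12684.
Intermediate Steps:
C = 4972412/443 (C = (948*6 + 5536) + (-6476 + 5936)/(2543 - 3872) = (5688 + 5536) - 540/(-1329) = 11224 - 540*(-1/1329) = 11224 + 180/443 = 4972412/443 ≈ 11224.)
C - 23908 = 4972412/443 - 23908 = -5618832/443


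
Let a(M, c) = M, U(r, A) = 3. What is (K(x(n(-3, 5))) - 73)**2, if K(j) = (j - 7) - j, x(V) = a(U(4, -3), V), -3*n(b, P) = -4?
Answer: 6400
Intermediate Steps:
n(b, P) = 4/3 (n(b, P) = -1/3*(-4) = 4/3)
x(V) = 3
K(j) = -7 (K(j) = (-7 + j) - j = -7)
(K(x(n(-3, 5))) - 73)**2 = (-7 - 73)**2 = (-80)**2 = 6400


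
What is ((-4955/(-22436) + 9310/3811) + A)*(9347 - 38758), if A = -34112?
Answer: 85776325760102757/85503596 ≈ 1.0032e+9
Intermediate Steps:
((-4955/(-22436) + 9310/3811) + A)*(9347 - 38758) = ((-4955/(-22436) + 9310/3811) - 34112)*(9347 - 38758) = ((-4955*(-1/22436) + 9310*(1/3811)) - 34112)*(-29411) = ((4955/22436 + 9310/3811) - 34112)*(-29411) = (227762665/85503596 - 34112)*(-29411) = -2916470904087/85503596*(-29411) = 85776325760102757/85503596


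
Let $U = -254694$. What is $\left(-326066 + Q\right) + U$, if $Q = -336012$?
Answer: $-916772$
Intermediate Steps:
$\left(-326066 + Q\right) + U = \left(-326066 - 336012\right) - 254694 = -662078 - 254694 = -916772$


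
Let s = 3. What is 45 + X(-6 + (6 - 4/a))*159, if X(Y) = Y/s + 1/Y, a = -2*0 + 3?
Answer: -1739/12 ≈ -144.92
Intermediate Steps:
a = 3 (a = 0 + 3 = 3)
X(Y) = 1/Y + Y/3 (X(Y) = Y/3 + 1/Y = 1/Y + Y/3)
45 + X(-6 + (6 - 4/a))*159 = 45 + (1/(-6 + (6 - 4/3)) + (-6 + (6 - 4/3))/3)*159 = 45 + (1/(-6 + 14/3) + (-6 + 14/3)/3)*159 = 45 + (1/(-4/3) + (⅓)*(-4/3))*159 = 45 + (-¾ - 4/9)*159 = 45 - 43/36*159 = 45 - 2279/12 = -1739/12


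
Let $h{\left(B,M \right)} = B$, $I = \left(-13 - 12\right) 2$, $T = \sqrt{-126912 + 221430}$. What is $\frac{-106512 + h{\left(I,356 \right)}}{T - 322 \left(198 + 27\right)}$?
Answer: $\frac{428912050}{291605999} + \frac{53281 \sqrt{10502}}{874817997} \approx 1.4771$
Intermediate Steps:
$T = 3 \sqrt{10502}$ ($T = \sqrt{94518} = 3 \sqrt{10502} \approx 307.44$)
$I = -50$ ($I = \left(-25\right) 2 = -50$)
$\frac{-106512 + h{\left(I,356 \right)}}{T - 322 \left(198 + 27\right)} = \frac{-106512 - 50}{3 \sqrt{10502} - 322 \left(198 + 27\right)} = - \frac{106562}{3 \sqrt{10502} - 72450} = - \frac{106562}{-72450 + 3 \sqrt{10502}}$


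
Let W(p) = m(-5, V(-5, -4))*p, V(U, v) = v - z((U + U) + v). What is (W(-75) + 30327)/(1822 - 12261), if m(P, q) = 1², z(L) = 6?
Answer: -30252/10439 ≈ -2.8980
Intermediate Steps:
V(U, v) = -6 + v (V(U, v) = v - 1*6 = v - 6 = -6 + v)
m(P, q) = 1
W(p) = p (W(p) = 1*p = p)
(W(-75) + 30327)/(1822 - 12261) = (-75 + 30327)/(1822 - 12261) = 30252/(-10439) = 30252*(-1/10439) = -30252/10439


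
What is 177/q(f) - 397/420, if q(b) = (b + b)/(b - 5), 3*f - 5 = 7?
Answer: -19379/840 ≈ -23.070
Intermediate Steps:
f = 4 (f = 5/3 + (⅓)*7 = 5/3 + 7/3 = 4)
q(b) = 2*b/(-5 + b) (q(b) = (2*b)/(-5 + b) = 2*b/(-5 + b))
177/q(f) - 397/420 = 177/((2*4/(-5 + 4))) - 397/420 = 177/((2*4/(-1))) - 397*1/420 = 177/((2*4*(-1))) - 397/420 = 177/(-8) - 397/420 = 177*(-⅛) - 397/420 = -177/8 - 397/420 = -19379/840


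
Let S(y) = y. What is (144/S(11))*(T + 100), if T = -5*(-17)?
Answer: 26640/11 ≈ 2421.8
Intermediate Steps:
T = 85
(144/S(11))*(T + 100) = (144/11)*(85 + 100) = (144*(1/11))*185 = (144/11)*185 = 26640/11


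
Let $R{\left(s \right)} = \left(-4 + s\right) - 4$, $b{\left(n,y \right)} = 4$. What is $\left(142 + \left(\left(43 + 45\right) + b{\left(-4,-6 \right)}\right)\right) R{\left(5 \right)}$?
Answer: $-702$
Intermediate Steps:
$R{\left(s \right)} = -8 + s$
$\left(142 + \left(\left(43 + 45\right) + b{\left(-4,-6 \right)}\right)\right) R{\left(5 \right)} = \left(142 + \left(\left(43 + 45\right) + 4\right)\right) \left(-8 + 5\right) = \left(142 + \left(88 + 4\right)\right) \left(-3\right) = \left(142 + 92\right) \left(-3\right) = 234 \left(-3\right) = -702$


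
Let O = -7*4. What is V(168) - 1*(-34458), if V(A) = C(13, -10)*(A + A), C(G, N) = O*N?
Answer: 128538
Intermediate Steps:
O = -28
C(G, N) = -28*N
V(A) = 560*A (V(A) = (-28*(-10))*(A + A) = 280*(2*A) = 560*A)
V(168) - 1*(-34458) = 560*168 - 1*(-34458) = 94080 + 34458 = 128538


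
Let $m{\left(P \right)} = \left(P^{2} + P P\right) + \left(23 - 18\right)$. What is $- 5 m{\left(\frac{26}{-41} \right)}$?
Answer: $- \frac{48785}{1681} \approx -29.021$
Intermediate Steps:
$m{\left(P \right)} = 5 + 2 P^{2}$ ($m{\left(P \right)} = \left(P^{2} + P^{2}\right) + 5 = 2 P^{2} + 5 = 5 + 2 P^{2}$)
$- 5 m{\left(\frac{26}{-41} \right)} = - 5 \left(5 + 2 \left(\frac{26}{-41}\right)^{2}\right) = - 5 \left(5 + 2 \left(26 \left(- \frac{1}{41}\right)\right)^{2}\right) = - 5 \left(5 + 2 \left(- \frac{26}{41}\right)^{2}\right) = - 5 \left(5 + 2 \cdot \frac{676}{1681}\right) = - 5 \left(5 + \frac{1352}{1681}\right) = \left(-5\right) \frac{9757}{1681} = - \frac{48785}{1681}$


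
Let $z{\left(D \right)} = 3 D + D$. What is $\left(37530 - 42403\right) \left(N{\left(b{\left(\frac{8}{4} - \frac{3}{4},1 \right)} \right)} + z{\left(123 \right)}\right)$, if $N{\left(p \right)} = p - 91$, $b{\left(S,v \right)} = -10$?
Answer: $-1905343$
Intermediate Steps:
$N{\left(p \right)} = -91 + p$ ($N{\left(p \right)} = p - 91 = -91 + p$)
$z{\left(D \right)} = 4 D$
$\left(37530 - 42403\right) \left(N{\left(b{\left(\frac{8}{4} - \frac{3}{4},1 \right)} \right)} + z{\left(123 \right)}\right) = \left(37530 - 42403\right) \left(\left(-91 - 10\right) + 4 \cdot 123\right) = - 4873 \left(-101 + 492\right) = \left(-4873\right) 391 = -1905343$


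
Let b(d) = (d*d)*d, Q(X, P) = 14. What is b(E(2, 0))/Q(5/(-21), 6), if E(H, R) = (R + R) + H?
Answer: 4/7 ≈ 0.57143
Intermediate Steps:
E(H, R) = H + 2*R (E(H, R) = 2*R + H = H + 2*R)
b(d) = d³ (b(d) = d²*d = d³)
b(E(2, 0))/Q(5/(-21), 6) = (2 + 2*0)³/14 = (2 + 0)³*(1/14) = 2³*(1/14) = 8*(1/14) = 4/7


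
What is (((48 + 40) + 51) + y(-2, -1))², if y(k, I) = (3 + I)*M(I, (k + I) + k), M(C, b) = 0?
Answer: 19321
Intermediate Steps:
y(k, I) = 0 (y(k, I) = (3 + I)*0 = 0)
(((48 + 40) + 51) + y(-2, -1))² = (((48 + 40) + 51) + 0)² = ((88 + 51) + 0)² = (139 + 0)² = 139² = 19321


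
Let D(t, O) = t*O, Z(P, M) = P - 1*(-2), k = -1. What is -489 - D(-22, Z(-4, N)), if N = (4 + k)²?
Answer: -533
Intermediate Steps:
N = 9 (N = (4 - 1)² = 3² = 9)
Z(P, M) = 2 + P (Z(P, M) = P + 2 = 2 + P)
D(t, O) = O*t
-489 - D(-22, Z(-4, N)) = -489 - (2 - 4)*(-22) = -489 - (-2)*(-22) = -489 - 1*44 = -489 - 44 = -533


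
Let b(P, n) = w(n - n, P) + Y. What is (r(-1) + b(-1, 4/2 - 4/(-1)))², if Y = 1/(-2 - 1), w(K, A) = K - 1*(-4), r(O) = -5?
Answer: 16/9 ≈ 1.7778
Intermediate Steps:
w(K, A) = 4 + K (w(K, A) = K + 4 = 4 + K)
Y = -⅓ (Y = 1/(-3) = -⅓ ≈ -0.33333)
b(P, n) = 11/3 (b(P, n) = (4 + (n - n)) - ⅓ = (4 + 0) - ⅓ = 4 - ⅓ = 11/3)
(r(-1) + b(-1, 4/2 - 4/(-1)))² = (-5 + 11/3)² = (-4/3)² = 16/9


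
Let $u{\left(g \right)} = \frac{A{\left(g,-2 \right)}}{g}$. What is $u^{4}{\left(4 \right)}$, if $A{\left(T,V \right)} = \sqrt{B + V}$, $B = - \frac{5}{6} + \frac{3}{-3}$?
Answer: $\frac{529}{9216} \approx 0.0574$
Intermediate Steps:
$B = - \frac{11}{6}$ ($B = \left(-5\right) \frac{1}{6} + 3 \left(- \frac{1}{3}\right) = - \frac{5}{6} - 1 = - \frac{11}{6} \approx -1.8333$)
$A{\left(T,V \right)} = \sqrt{- \frac{11}{6} + V}$
$u{\left(g \right)} = \frac{i \sqrt{138}}{6 g}$ ($u{\left(g \right)} = \frac{\frac{1}{6} \sqrt{-66 + 36 \left(-2\right)}}{g} = \frac{\frac{1}{6} \sqrt{-66 - 72}}{g} = \frac{\frac{1}{6} \sqrt{-138}}{g} = \frac{\frac{1}{6} i \sqrt{138}}{g} = \frac{i \sqrt{138}}{6 g}$)
$u^{4}{\left(4 \right)} = \left(\frac{i \sqrt{138}}{6 \cdot 4}\right)^{4} = \left(\frac{1}{6} i \sqrt{138} \cdot \frac{1}{4}\right)^{4} = \left(\frac{i \sqrt{138}}{24}\right)^{4} = \frac{529}{9216}$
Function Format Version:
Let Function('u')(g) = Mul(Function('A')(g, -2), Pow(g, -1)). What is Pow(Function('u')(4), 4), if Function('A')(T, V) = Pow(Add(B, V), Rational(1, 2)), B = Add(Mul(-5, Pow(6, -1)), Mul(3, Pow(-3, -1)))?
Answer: Rational(529, 9216) ≈ 0.057400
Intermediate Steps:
B = Rational(-11, 6) (B = Add(Mul(-5, Rational(1, 6)), Mul(3, Rational(-1, 3))) = Add(Rational(-5, 6), -1) = Rational(-11, 6) ≈ -1.8333)
Function('A')(T, V) = Pow(Add(Rational(-11, 6), V), Rational(1, 2))
Function('u')(g) = Mul(Rational(1, 6), I, Pow(138, Rational(1, 2)), Pow(g, -1)) (Function('u')(g) = Mul(Mul(Rational(1, 6), Pow(Add(-66, Mul(36, -2)), Rational(1, 2))), Pow(g, -1)) = Mul(Mul(Rational(1, 6), Pow(Add(-66, -72), Rational(1, 2))), Pow(g, -1)) = Mul(Mul(Rational(1, 6), Pow(-138, Rational(1, 2))), Pow(g, -1)) = Mul(Mul(Rational(1, 6), Mul(I, Pow(138, Rational(1, 2)))), Pow(g, -1)) = Mul(Mul(Rational(1, 6), I, Pow(138, Rational(1, 2))), Pow(g, -1)) = Mul(Rational(1, 6), I, Pow(138, Rational(1, 2)), Pow(g, -1)))
Pow(Function('u')(4), 4) = Pow(Mul(Rational(1, 6), I, Pow(138, Rational(1, 2)), Pow(4, -1)), 4) = Pow(Mul(Rational(1, 6), I, Pow(138, Rational(1, 2)), Rational(1, 4)), 4) = Pow(Mul(Rational(1, 24), I, Pow(138, Rational(1, 2))), 4) = Rational(529, 9216)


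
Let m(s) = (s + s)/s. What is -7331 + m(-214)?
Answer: -7329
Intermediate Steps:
m(s) = 2 (m(s) = (2*s)/s = 2)
-7331 + m(-214) = -7331 + 2 = -7329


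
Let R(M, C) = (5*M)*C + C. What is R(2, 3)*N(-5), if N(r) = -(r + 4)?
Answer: 33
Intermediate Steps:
N(r) = -4 - r (N(r) = -(4 + r) = -4 - r)
R(M, C) = C + 5*C*M (R(M, C) = 5*C*M + C = C + 5*C*M)
R(2, 3)*N(-5) = (3*(1 + 5*2))*(-4 - 1*(-5)) = (3*(1 + 10))*(-4 + 5) = (3*11)*1 = 33*1 = 33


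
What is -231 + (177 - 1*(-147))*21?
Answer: 6573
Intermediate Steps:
-231 + (177 - 1*(-147))*21 = -231 + (177 + 147)*21 = -231 + 324*21 = -231 + 6804 = 6573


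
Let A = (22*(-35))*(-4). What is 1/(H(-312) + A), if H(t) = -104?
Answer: 1/2976 ≈ 0.00033602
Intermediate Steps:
A = 3080 (A = -770*(-4) = 3080)
1/(H(-312) + A) = 1/(-104 + 3080) = 1/2976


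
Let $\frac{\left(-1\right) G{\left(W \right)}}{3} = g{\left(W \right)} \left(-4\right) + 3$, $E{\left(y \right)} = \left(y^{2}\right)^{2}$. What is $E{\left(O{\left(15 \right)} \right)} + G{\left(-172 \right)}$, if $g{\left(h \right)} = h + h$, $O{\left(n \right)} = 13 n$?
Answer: $1445896488$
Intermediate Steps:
$g{\left(h \right)} = 2 h$
$E{\left(y \right)} = y^{4}$
$G{\left(W \right)} = -9 + 24 W$ ($G{\left(W \right)} = - 3 \left(2 W \left(-4\right) + 3\right) = - 3 \left(- 8 W + 3\right) = - 3 \left(3 - 8 W\right) = -9 + 24 W$)
$E{\left(O{\left(15 \right)} \right)} + G{\left(-172 \right)} = \left(13 \cdot 15\right)^{4} + \left(-9 + 24 \left(-172\right)\right) = 195^{4} - 4137 = 1445900625 - 4137 = 1445896488$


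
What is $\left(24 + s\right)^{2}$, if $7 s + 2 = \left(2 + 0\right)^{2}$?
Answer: $\frac{28900}{49} \approx 589.8$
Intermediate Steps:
$s = \frac{2}{7}$ ($s = - \frac{2}{7} + \frac{\left(2 + 0\right)^{2}}{7} = - \frac{2}{7} + \frac{2^{2}}{7} = - \frac{2}{7} + \frac{1}{7} \cdot 4 = - \frac{2}{7} + \frac{4}{7} = \frac{2}{7} \approx 0.28571$)
$\left(24 + s\right)^{2} = \left(24 + \frac{2}{7}\right)^{2} = \left(\frac{170}{7}\right)^{2} = \frac{28900}{49}$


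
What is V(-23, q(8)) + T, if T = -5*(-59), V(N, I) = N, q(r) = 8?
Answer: 272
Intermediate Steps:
T = 295
V(-23, q(8)) + T = -23 + 295 = 272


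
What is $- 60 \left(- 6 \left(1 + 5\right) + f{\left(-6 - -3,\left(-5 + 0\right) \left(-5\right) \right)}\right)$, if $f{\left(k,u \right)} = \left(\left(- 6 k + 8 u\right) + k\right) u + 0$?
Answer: $-320340$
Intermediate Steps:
$f{\left(k,u \right)} = u \left(- 5 k + 8 u\right)$ ($f{\left(k,u \right)} = \left(- 5 k + 8 u\right) u + 0 = u \left(- 5 k + 8 u\right) + 0 = u \left(- 5 k + 8 u\right)$)
$- 60 \left(- 6 \left(1 + 5\right) + f{\left(-6 - -3,\left(-5 + 0\right) \left(-5\right) \right)}\right) = - 60 \left(- 6 \left(1 + 5\right) + \left(-5 + 0\right) \left(-5\right) \left(- 5 \left(-6 - -3\right) + 8 \left(-5 + 0\right) \left(-5\right)\right)\right) = - 60 \left(\left(-6\right) 6 + \left(-5\right) \left(-5\right) \left(- 5 \left(-6 + 3\right) + 8 \left(\left(-5\right) \left(-5\right)\right)\right)\right) = - 60 \left(-36 + 25 \left(\left(-5\right) \left(-3\right) + 8 \cdot 25\right)\right) = - 60 \left(-36 + 25 \left(15 + 200\right)\right) = - 60 \left(-36 + 25 \cdot 215\right) = - 60 \left(-36 + 5375\right) = \left(-60\right) 5339 = -320340$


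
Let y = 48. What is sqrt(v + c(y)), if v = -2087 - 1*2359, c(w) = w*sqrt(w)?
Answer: sqrt(-4446 + 192*sqrt(3)) ≈ 64.136*I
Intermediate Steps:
c(w) = w**(3/2)
v = -4446 (v = -2087 - 2359 = -4446)
sqrt(v + c(y)) = sqrt(-4446 + 48**(3/2)) = sqrt(-4446 + 192*sqrt(3))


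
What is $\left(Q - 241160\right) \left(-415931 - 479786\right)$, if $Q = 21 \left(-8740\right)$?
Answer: $380411009900$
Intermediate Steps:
$Q = -183540$
$\left(Q - 241160\right) \left(-415931 - 479786\right) = \left(-183540 - 241160\right) \left(-415931 - 479786\right) = \left(-424700\right) \left(-895717\right) = 380411009900$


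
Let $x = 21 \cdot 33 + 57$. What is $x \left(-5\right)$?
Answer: $-3750$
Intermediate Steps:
$x = 750$ ($x = 693 + 57 = 750$)
$x \left(-5\right) = 750 \left(-5\right) = -3750$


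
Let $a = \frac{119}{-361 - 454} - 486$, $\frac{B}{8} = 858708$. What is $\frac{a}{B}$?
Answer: $- \frac{396209}{5598776160} \approx -7.0767 \cdot 10^{-5}$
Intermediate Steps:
$B = 6869664$ ($B = 8 \cdot 858708 = 6869664$)
$a = - \frac{396209}{815}$ ($a = \frac{119}{-815} - 486 = 119 \left(- \frac{1}{815}\right) - 486 = - \frac{119}{815} - 486 = - \frac{396209}{815} \approx -486.15$)
$\frac{a}{B} = - \frac{396209}{815 \cdot 6869664} = \left(- \frac{396209}{815}\right) \frac{1}{6869664} = - \frac{396209}{5598776160}$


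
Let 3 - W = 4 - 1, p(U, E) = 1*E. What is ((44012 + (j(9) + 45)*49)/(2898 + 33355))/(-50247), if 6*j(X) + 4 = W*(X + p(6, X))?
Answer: -138553/5464813473 ≈ -2.5354e-5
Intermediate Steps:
p(U, E) = E
W = 0 (W = 3 - (4 - 1) = 3 - 1*3 = 3 - 3 = 0)
j(X) = -2/3 (j(X) = -2/3 + (0*(X + X))/6 = -2/3 + (0*(2*X))/6 = -2/3 + (1/6)*0 = -2/3 + 0 = -2/3)
((44012 + (j(9) + 45)*49)/(2898 + 33355))/(-50247) = ((44012 + (-2/3 + 45)*49)/(2898 + 33355))/(-50247) = ((44012 + (133/3)*49)/36253)*(-1/50247) = ((44012 + 6517/3)*(1/36253))*(-1/50247) = ((138553/3)*(1/36253))*(-1/50247) = (138553/108759)*(-1/50247) = -138553/5464813473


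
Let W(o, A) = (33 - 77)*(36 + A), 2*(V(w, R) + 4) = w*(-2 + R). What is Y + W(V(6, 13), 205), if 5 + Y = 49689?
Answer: 39080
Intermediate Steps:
V(w, R) = -4 + w*(-2 + R)/2 (V(w, R) = -4 + (w*(-2 + R))/2 = -4 + w*(-2 + R)/2)
Y = 49684 (Y = -5 + 49689 = 49684)
W(o, A) = -1584 - 44*A (W(o, A) = -44*(36 + A) = -1584 - 44*A)
Y + W(V(6, 13), 205) = 49684 + (-1584 - 44*205) = 49684 + (-1584 - 9020) = 49684 - 10604 = 39080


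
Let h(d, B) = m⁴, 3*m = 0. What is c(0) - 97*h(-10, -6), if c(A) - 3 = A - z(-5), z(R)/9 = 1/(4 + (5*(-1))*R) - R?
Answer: -1227/29 ≈ -42.310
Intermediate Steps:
z(R) = -9*R + 9/(4 - 5*R) (z(R) = 9*(1/(4 + (5*(-1))*R) - R) = 9*(1/(4 - 5*R) - R) = -9*R + 9/(4 - 5*R))
m = 0 (m = (⅓)*0 = 0)
h(d, B) = 0 (h(d, B) = 0⁴ = 0)
c(A) = -1227/29 + A (c(A) = 3 + (A - 9*(-1 - 5*(-5)² + 4*(-5))/(-4 + 5*(-5))) = 3 + (A - 9*(-1 - 5*25 - 20)/(-4 - 25)) = 3 + (A - 9*(-1 - 125 - 20)/(-29)) = 3 + (A - 9*(-1)*(-146)/29) = 3 + (A - 1*1314/29) = 3 + (A - 1314/29) = 3 + (-1314/29 + A) = -1227/29 + A)
c(0) - 97*h(-10, -6) = (-1227/29 + 0) - 97*0 = -1227/29 + 0 = -1227/29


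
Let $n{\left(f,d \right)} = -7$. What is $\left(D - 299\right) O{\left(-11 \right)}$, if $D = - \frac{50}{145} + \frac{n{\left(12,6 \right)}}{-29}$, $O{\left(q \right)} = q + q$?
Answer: $\frac{190828}{29} \approx 6580.3$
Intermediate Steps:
$O{\left(q \right)} = 2 q$
$D = - \frac{3}{29}$ ($D = - \frac{50}{145} - \frac{7}{-29} = \left(-50\right) \frac{1}{145} - - \frac{7}{29} = - \frac{10}{29} + \frac{7}{29} = - \frac{3}{29} \approx -0.10345$)
$\left(D - 299\right) O{\left(-11 \right)} = \left(- \frac{3}{29} - 299\right) 2 \left(-11\right) = \left(- \frac{8674}{29}\right) \left(-22\right) = \frac{190828}{29}$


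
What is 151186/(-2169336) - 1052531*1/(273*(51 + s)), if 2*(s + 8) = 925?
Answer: -59080956005/7676195436 ≈ -7.6966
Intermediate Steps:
s = 909/2 (s = -8 + (½)*925 = -8 + 925/2 = 909/2 ≈ 454.50)
151186/(-2169336) - 1052531*1/(273*(51 + s)) = 151186/(-2169336) - 1052531*1/(273*(51 + 909/2)) = 151186*(-1/2169336) - 1052531/(273*(1011/2)) = -75593/1084668 - 1052531/276003/2 = -75593/1084668 - 1052531*2/276003 = -75593/1084668 - 2105062/276003 = -59080956005/7676195436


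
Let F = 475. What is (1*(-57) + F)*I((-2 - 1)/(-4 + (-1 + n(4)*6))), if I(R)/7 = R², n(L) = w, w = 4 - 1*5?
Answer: 2394/11 ≈ 217.64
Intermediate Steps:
w = -1 (w = 4 - 5 = -1)
n(L) = -1
I(R) = 7*R²
(1*(-57) + F)*I((-2 - 1)/(-4 + (-1 + n(4)*6))) = (1*(-57) + 475)*(7*((-2 - 1)/(-4 + (-1 - 1*6)))²) = (-57 + 475)*(7*(-3/(-4 + (-1 - 6)))²) = 418*(7*(-3/(-4 - 7))²) = 418*(7*(-3/(-11))²) = 418*(7*(-3*(-1/11))²) = 418*(7*(3/11)²) = 418*(7*(9/121)) = 418*(63/121) = 2394/11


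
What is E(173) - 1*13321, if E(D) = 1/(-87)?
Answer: -1158928/87 ≈ -13321.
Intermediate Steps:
E(D) = -1/87
E(173) - 1*13321 = -1/87 - 1*13321 = -1/87 - 13321 = -1158928/87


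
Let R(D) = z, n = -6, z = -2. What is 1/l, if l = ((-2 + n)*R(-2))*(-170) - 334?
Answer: -1/3054 ≈ -0.00032744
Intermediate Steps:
R(D) = -2
l = -3054 (l = ((-2 - 6)*(-2))*(-170) - 334 = -8*(-2)*(-170) - 334 = 16*(-170) - 334 = -2720 - 334 = -3054)
1/l = 1/(-3054) = -1/3054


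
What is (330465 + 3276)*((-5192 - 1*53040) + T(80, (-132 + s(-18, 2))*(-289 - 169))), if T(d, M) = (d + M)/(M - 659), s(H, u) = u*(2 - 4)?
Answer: -399234062397320/20543 ≈ -1.9434e+10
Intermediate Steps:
s(H, u) = -2*u (s(H, u) = u*(-2) = -2*u)
T(d, M) = (M + d)/(-659 + M)
(330465 + 3276)*((-5192 - 1*53040) + T(80, (-132 + s(-18, 2))*(-289 - 169))) = (330465 + 3276)*((-5192 - 1*53040) + ((-132 - 2*2)*(-289 - 169) + 80)/(-659 + (-132 - 2*2)*(-289 - 169))) = 333741*((-5192 - 53040) + ((-132 - 4)*(-458) + 80)/(-659 + (-132 - 4)*(-458))) = 333741*(-58232 + (-136*(-458) + 80)/(-659 - 136*(-458))) = 333741*(-58232 + (62288 + 80)/(-659 + 62288)) = 333741*(-58232 + 62368/61629) = 333741*(-3588717560/61629) = -399234062397320/20543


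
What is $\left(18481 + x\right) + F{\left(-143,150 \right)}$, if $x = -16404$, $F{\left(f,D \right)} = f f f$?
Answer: $-2922130$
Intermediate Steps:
$F{\left(f,D \right)} = f^{3}$ ($F{\left(f,D \right)} = f^{2} f = f^{3}$)
$\left(18481 + x\right) + F{\left(-143,150 \right)} = \left(18481 - 16404\right) + \left(-143\right)^{3} = 2077 - 2924207 = -2922130$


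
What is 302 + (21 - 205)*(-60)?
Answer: 11342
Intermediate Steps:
302 + (21 - 205)*(-60) = 302 - 184*(-60) = 302 + 11040 = 11342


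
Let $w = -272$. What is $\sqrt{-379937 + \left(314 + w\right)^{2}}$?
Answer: $i \sqrt{378173} \approx 614.96 i$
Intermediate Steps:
$\sqrt{-379937 + \left(314 + w\right)^{2}} = \sqrt{-379937 + \left(314 - 272\right)^{2}} = \sqrt{-379937 + 42^{2}} = \sqrt{-379937 + 1764} = \sqrt{-378173} = i \sqrt{378173}$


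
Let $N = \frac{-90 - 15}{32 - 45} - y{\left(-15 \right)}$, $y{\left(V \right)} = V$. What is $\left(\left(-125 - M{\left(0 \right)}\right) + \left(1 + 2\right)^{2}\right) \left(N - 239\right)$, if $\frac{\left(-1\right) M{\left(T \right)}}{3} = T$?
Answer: $\frac{325612}{13} \approx 25047.0$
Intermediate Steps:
$M{\left(T \right)} = - 3 T$
$N = \frac{300}{13}$ ($N = \frac{-90 - 15}{32 - 45} - -15 = - \frac{105}{-13} + 15 = \left(-105\right) \left(- \frac{1}{13}\right) + 15 = \frac{105}{13} + 15 = \frac{300}{13} \approx 23.077$)
$\left(\left(-125 - M{\left(0 \right)}\right) + \left(1 + 2\right)^{2}\right) \left(N - 239\right) = \left(\left(-125 - \left(-3\right) 0\right) + \left(1 + 2\right)^{2}\right) \left(\frac{300}{13} - 239\right) = \left(\left(-125 - 0\right) + 3^{2}\right) \left(- \frac{2807}{13}\right) = \left(\left(-125 + 0\right) + 9\right) \left(- \frac{2807}{13}\right) = \left(-125 + 9\right) \left(- \frac{2807}{13}\right) = \left(-116\right) \left(- \frac{2807}{13}\right) = \frac{325612}{13}$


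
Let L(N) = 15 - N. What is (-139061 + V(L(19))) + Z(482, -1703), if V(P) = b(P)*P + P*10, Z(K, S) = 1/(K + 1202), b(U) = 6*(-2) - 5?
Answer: -234131571/1684 ≈ -1.3903e+5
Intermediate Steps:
b(U) = -17 (b(U) = -12 - 5 = -17)
Z(K, S) = 1/(1202 + K)
V(P) = -7*P (V(P) = -17*P + P*10 = -17*P + 10*P = -7*P)
(-139061 + V(L(19))) + Z(482, -1703) = (-139061 - 7*(15 - 1*19)) + 1/(1202 + 482) = (-139061 - 7*(15 - 19)) + 1/1684 = (-139061 - 7*(-4)) + 1/1684 = (-139061 + 28) + 1/1684 = -139033 + 1/1684 = -234131571/1684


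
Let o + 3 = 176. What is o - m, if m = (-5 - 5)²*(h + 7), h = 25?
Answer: -3027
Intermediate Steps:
m = 3200 (m = (-5 - 5)²*(25 + 7) = (-10)²*32 = 100*32 = 3200)
o = 173 (o = -3 + 176 = 173)
o - m = 173 - 1*3200 = 173 - 3200 = -3027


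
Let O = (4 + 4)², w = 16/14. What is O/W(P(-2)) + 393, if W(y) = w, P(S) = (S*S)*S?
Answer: 449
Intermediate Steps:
P(S) = S³ (P(S) = S²*S = S³)
w = 8/7 (w = 16*(1/14) = 8/7 ≈ 1.1429)
W(y) = 8/7
O = 64 (O = 8² = 64)
O/W(P(-2)) + 393 = 64/(8/7) + 393 = 64*(7/8) + 393 = 56 + 393 = 449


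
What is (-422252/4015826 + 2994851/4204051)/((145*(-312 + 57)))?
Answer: -301518575561/18359976825849525 ≈ -1.6423e-5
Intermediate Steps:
(-422252/4015826 + 2994851/4204051)/((145*(-312 + 57))) = (-422252*1/4015826 + 2994851*(1/4204051))/((145*(-255))) = (-211126/2007913 + 2994851/4204051)/(-36975) = (5125815784537/8441368655563)*(-1/36975) = -301518575561/18359976825849525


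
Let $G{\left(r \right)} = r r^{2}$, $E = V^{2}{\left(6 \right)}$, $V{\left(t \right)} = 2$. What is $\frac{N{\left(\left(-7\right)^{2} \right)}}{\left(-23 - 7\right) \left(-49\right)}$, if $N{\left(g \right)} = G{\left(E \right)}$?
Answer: $\frac{32}{735} \approx 0.043537$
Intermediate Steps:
$E = 4$ ($E = 2^{2} = 4$)
$G{\left(r \right)} = r^{3}$
$N{\left(g \right)} = 64$ ($N{\left(g \right)} = 4^{3} = 64$)
$\frac{N{\left(\left(-7\right)^{2} \right)}}{\left(-23 - 7\right) \left(-49\right)} = \frac{64}{\left(-23 - 7\right) \left(-49\right)} = \frac{64}{\left(-30\right) \left(-49\right)} = \frac{64}{1470} = 64 \cdot \frac{1}{1470} = \frac{32}{735}$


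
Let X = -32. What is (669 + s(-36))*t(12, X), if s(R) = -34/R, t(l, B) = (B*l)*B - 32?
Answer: 73897552/9 ≈ 8.2108e+6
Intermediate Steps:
t(l, B) = -32 + l*B² (t(l, B) = l*B² - 32 = -32 + l*B²)
(669 + s(-36))*t(12, X) = (669 - 34/(-36))*(-32 + 12*(-32)²) = (669 - 34*(-1/36))*(-32 + 12*1024) = (669 + 17/18)*(-32 + 12288) = (12059/18)*12256 = 73897552/9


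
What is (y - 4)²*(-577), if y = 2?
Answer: -2308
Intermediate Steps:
(y - 4)²*(-577) = (2 - 4)²*(-577) = (-2)²*(-577) = 4*(-577) = -2308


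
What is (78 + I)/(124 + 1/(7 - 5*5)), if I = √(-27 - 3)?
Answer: 1404/2231 + 18*I*√30/2231 ≈ 0.62931 + 0.044191*I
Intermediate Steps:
I = I*√30 (I = √(-30) = I*√30 ≈ 5.4772*I)
(78 + I)/(124 + 1/(7 - 5*5)) = (78 + I*√30)/(124 + 1/(7 - 5*5)) = (78 + I*√30)/(124 + 1/(7 - 25)) = (78 + I*√30)/(124 + 1/(-18)) = (78 + I*√30)/(124 - 1/18) = (78 + I*√30)/(2231/18) = (78 + I*√30)*(18/2231) = 1404/2231 + 18*I*√30/2231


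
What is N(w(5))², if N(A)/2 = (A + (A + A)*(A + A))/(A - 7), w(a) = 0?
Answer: 0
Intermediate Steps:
N(A) = 2*(A + 4*A²)/(-7 + A) (N(A) = 2*((A + (A + A)*(A + A))/(A - 7)) = 2*((A + (2*A)*(2*A))/(-7 + A)) = 2*((A + 4*A²)/(-7 + A)) = 2*(A + 4*A²)/(-7 + A))
N(w(5))² = (2*0*(1 + 4*0)/(-7 + 0))² = (2*0*(1 + 0)/(-7))² = (2*0*(-⅐)*1)² = 0² = 0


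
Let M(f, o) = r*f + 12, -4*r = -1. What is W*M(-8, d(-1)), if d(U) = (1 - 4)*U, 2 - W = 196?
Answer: -1940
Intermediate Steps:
W = -194 (W = 2 - 1*196 = 2 - 196 = -194)
r = ¼ (r = -¼*(-1) = ¼ ≈ 0.25000)
d(U) = -3*U
M(f, o) = 12 + f/4 (M(f, o) = f/4 + 12 = 12 + f/4)
W*M(-8, d(-1)) = -194*(12 + (¼)*(-8)) = -194*(12 - 2) = -194*10 = -1940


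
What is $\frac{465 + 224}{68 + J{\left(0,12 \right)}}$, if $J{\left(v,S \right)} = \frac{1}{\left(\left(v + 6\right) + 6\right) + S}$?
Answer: $\frac{16536}{1633} \approx 10.126$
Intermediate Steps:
$J{\left(v,S \right)} = \frac{1}{12 + S + v}$ ($J{\left(v,S \right)} = \frac{1}{\left(\left(6 + v\right) + 6\right) + S} = \frac{1}{\left(12 + v\right) + S} = \frac{1}{12 + S + v}$)
$\frac{465 + 224}{68 + J{\left(0,12 \right)}} = \frac{465 + 224}{68 + \frac{1}{12 + 12 + 0}} = \frac{689}{68 + \frac{1}{24}} = \frac{689}{\frac{1633}{24}} = 689 \cdot \frac{24}{1633} = \frac{16536}{1633}$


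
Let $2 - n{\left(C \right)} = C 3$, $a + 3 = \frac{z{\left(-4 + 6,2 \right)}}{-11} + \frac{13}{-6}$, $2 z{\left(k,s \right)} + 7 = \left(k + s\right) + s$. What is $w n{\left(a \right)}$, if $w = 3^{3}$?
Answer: $\frac{5157}{11} \approx 468.82$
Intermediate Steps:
$z{\left(k,s \right)} = - \frac{7}{2} + s + \frac{k}{2}$ ($z{\left(k,s \right)} = - \frac{7}{2} + \frac{\left(k + s\right) + s}{2} = - \frac{7}{2} + \frac{k + 2 s}{2} = - \frac{7}{2} + \left(s + \frac{k}{2}\right) = - \frac{7}{2} + s + \frac{k}{2}$)
$w = 27$
$a = - \frac{169}{33}$ ($a = -3 + \left(\frac{- \frac{7}{2} + 2 + \frac{-4 + 6}{2}}{-11} + \frac{13}{-6}\right) = -3 + \left(\left(- \frac{7}{2} + 2 + \frac{1}{2} \cdot 2\right) \left(- \frac{1}{11}\right) + 13 \left(- \frac{1}{6}\right)\right) = -3 - \left(\frac{13}{6} - \left(- \frac{7}{2} + 2 + 1\right) \left(- \frac{1}{11}\right)\right) = -3 - \frac{70}{33} = - \frac{169}{33} \approx -5.1212$)
$n{\left(C \right)} = 2 - 3 C$ ($n{\left(C \right)} = 2 - C 3 = 2 - 3 C$)
$w n{\left(a \right)} = 27 \left(2 - - \frac{169}{11}\right) = 27 \left(2 + \frac{169}{11}\right) = 27 \cdot \frac{191}{11} = \frac{5157}{11}$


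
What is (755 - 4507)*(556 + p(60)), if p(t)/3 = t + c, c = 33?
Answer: -3132920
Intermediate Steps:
p(t) = 99 + 3*t (p(t) = 3*(t + 33) = 3*(33 + t) = 99 + 3*t)
(755 - 4507)*(556 + p(60)) = (755 - 4507)*(556 + (99 + 3*60)) = -3752*(556 + (99 + 180)) = -3752*(556 + 279) = -3752*835 = -3132920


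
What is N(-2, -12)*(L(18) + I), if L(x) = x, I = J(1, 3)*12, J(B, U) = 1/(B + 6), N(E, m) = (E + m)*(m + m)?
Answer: 6624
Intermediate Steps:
N(E, m) = 2*m*(E + m) (N(E, m) = (E + m)*(2*m) = 2*m*(E + m))
J(B, U) = 1/(6 + B)
I = 12/7 (I = 12/(6 + 1) = 12/7 ≈ 1.7143)
N(-2, -12)*(L(18) + I) = (2*(-12)*(-2 - 12))*(18 + 12/7) = (2*(-12)*(-14))*(138/7) = 336*(138/7) = 6624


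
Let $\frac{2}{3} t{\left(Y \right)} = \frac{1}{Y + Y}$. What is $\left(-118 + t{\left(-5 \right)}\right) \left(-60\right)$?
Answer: $7089$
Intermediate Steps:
$t{\left(Y \right)} = \frac{3}{4 Y}$ ($t{\left(Y \right)} = \frac{3}{2 \left(Y + Y\right)} = \frac{3}{2 \cdot 2 Y} = \frac{3 \frac{1}{2 Y}}{2} = \frac{3}{4 Y}$)
$\left(-118 + t{\left(-5 \right)}\right) \left(-60\right) = \left(-118 + \frac{3}{4 \left(-5\right)}\right) \left(-60\right) = \left(-118 + \frac{3}{4} \left(- \frac{1}{5}\right)\right) \left(-60\right) = \left(-118 - \frac{3}{20}\right) \left(-60\right) = \left(- \frac{2363}{20}\right) \left(-60\right) = 7089$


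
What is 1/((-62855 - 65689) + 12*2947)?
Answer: -1/93180 ≈ -1.0732e-5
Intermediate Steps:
1/((-62855 - 65689) + 12*2947) = 1/(-128544 + 35364) = 1/(-93180) = -1/93180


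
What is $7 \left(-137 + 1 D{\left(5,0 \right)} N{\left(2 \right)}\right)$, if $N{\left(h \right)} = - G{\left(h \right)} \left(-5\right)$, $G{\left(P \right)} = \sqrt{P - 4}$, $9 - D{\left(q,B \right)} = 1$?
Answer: $-959 + 280 i \sqrt{2} \approx -959.0 + 395.98 i$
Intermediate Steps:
$D{\left(q,B \right)} = 8$ ($D{\left(q,B \right)} = 9 - 1 = 8$)
$G{\left(P \right)} = \sqrt{-4 + P}$
$N{\left(h \right)} = 5 \sqrt{-4 + h}$ ($N{\left(h \right)} = - \sqrt{-4 + h} \left(-5\right) = 5 \sqrt{-4 + h}$)
$7 \left(-137 + 1 D{\left(5,0 \right)} N{\left(2 \right)}\right) = 7 \left(-137 + 1 \cdot 8 \cdot 5 \sqrt{-4 + 2}\right) = 7 \left(-137 + 8 \cdot 5 \sqrt{-2}\right) = 7 \left(-137 + 8 \cdot 5 i \sqrt{2}\right) = 7 \left(-137 + 40 i \sqrt{2}\right) = -959 + 280 i \sqrt{2}$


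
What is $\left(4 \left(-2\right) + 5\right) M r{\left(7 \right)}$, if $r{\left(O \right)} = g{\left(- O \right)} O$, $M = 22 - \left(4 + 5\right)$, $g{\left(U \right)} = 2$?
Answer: $-546$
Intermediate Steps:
$M = 13$ ($M = 22 - 9 = 13$)
$r{\left(O \right)} = 2 O$
$\left(4 \left(-2\right) + 5\right) M r{\left(7 \right)} = \left(4 \left(-2\right) + 5\right) 13 \cdot 2 \cdot 7 = \left(-8 + 5\right) 13 \cdot 14 = \left(-3\right) 13 \cdot 14 = \left(-39\right) 14 = -546$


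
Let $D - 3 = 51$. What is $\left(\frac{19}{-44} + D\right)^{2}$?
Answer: $\frac{5555449}{1936} \approx 2869.6$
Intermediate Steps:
$D = 54$ ($D = 3 + 51 = 54$)
$\left(\frac{19}{-44} + D\right)^{2} = \left(\frac{19}{-44} + 54\right)^{2} = \left(19 \left(- \frac{1}{44}\right) + 54\right)^{2} = \left(- \frac{19}{44} + 54\right)^{2} = \left(\frac{2357}{44}\right)^{2} = \frac{5555449}{1936}$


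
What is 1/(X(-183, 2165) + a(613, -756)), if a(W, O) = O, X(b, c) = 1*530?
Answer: -1/226 ≈ -0.0044248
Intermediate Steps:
X(b, c) = 530
1/(X(-183, 2165) + a(613, -756)) = 1/(530 - 756) = 1/(-226) = -1/226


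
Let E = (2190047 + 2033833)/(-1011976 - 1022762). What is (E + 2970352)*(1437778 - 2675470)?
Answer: -415581483737398224/113041 ≈ -3.6764e+12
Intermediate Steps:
E = -234660/113041 (E = 4223880/(-2034738) = 4223880*(-1/2034738) = -234660/113041 ≈ -2.0759)
(E + 2970352)*(1437778 - 2675470) = (-234660/113041 + 2970352)*(1437778 - 2675470) = (335771325772/113041)*(-1237692) = -415581483737398224/113041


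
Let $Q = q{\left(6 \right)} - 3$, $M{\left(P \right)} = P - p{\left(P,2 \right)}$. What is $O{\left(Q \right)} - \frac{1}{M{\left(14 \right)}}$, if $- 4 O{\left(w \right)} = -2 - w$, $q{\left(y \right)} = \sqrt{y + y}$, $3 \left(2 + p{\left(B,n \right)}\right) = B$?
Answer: $- \frac{23}{68} + \frac{\sqrt{3}}{2} \approx 0.52779$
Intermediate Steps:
$p{\left(B,n \right)} = -2 + \frac{B}{3}$
$q{\left(y \right)} = \sqrt{2} \sqrt{y}$ ($q{\left(y \right)} = \sqrt{2 y} = \sqrt{2} \sqrt{y}$)
$M{\left(P \right)} = 2 + \frac{2 P}{3}$ ($M{\left(P \right)} = P - \left(-2 + \frac{P}{3}\right) = 2 + \frac{2 P}{3}$)
$Q = -3 + 2 \sqrt{3}$ ($Q = \sqrt{2} \sqrt{6} - 3 = 2 \sqrt{3} - 3 = -3 + 2 \sqrt{3} \approx 0.4641$)
$O{\left(w \right)} = \frac{1}{2} + \frac{w}{4}$ ($O{\left(w \right)} = - \frac{-2 - w}{4} = \frac{1}{2} + \frac{w}{4}$)
$O{\left(Q \right)} - \frac{1}{M{\left(14 \right)}} = \left(\frac{1}{2} + \frac{-3 + 2 \sqrt{3}}{4}\right) - \frac{1}{2 + \frac{2}{3} \cdot 14} = \left(\frac{1}{2} - \left(\frac{3}{4} - \frac{\sqrt{3}}{2}\right)\right) - \frac{1}{2 + \frac{28}{3}} = \left(- \frac{1}{4} + \frac{\sqrt{3}}{2}\right) - \frac{1}{\frac{34}{3}} = \left(- \frac{1}{4} + \frac{\sqrt{3}}{2}\right) - \frac{3}{34} = - \frac{23}{68} + \frac{\sqrt{3}}{2}$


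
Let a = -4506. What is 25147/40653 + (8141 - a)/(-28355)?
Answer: 198904694/1152715815 ≈ 0.17255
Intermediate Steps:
25147/40653 + (8141 - a)/(-28355) = 25147/40653 + (8141 - 1*(-4506))/(-28355) = 25147*(1/40653) + (8141 + 4506)*(-1/28355) = 25147/40653 + 12647*(-1/28355) = 25147/40653 - 12647/28355 = 198904694/1152715815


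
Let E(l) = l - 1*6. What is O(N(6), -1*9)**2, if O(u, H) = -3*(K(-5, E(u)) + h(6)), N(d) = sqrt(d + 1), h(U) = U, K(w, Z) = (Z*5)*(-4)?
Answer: 168084 - 45360*sqrt(7) ≈ 48073.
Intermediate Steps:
E(l) = -6 + l (E(l) = l - 6 = -6 + l)
K(w, Z) = -20*Z (K(w, Z) = (5*Z)*(-4) = -20*Z)
N(d) = sqrt(1 + d)
O(u, H) = -378 + 60*u (O(u, H) = -3*(-20*(-6 + u) + 6) = -3*((120 - 20*u) + 6) = -3*(126 - 20*u) = -378 + 60*u)
O(N(6), -1*9)**2 = (-378 + 60*sqrt(1 + 6))**2 = (-378 + 60*sqrt(7))**2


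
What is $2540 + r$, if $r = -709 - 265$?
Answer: $1566$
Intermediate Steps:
$r = -974$ ($r = -709 - 265 = -974$)
$2540 + r = 2540 - 974 = 1566$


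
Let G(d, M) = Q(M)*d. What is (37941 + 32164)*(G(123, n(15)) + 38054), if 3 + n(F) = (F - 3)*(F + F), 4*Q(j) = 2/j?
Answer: 90704783395/34 ≈ 2.6678e+9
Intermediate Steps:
Q(j) = 1/(2*j) (Q(j) = (2/j)/4 = 1/(2*j))
n(F) = -3 + 2*F*(-3 + F) (n(F) = -3 + (F - 3)*(F + F) = -3 + (-3 + F)*(2*F) = -3 + 2*F*(-3 + F))
G(d, M) = d/(2*M) (G(d, M) = (1/(2*M))*d = d/(2*M))
(37941 + 32164)*(G(123, n(15)) + 38054) = (37941 + 32164)*((½)*123/(-3 - 6*15 + 2*15²) + 38054) = 70105*((½)*123/(-3 - 90 + 2*225) + 38054) = 70105*((½)*123/(-3 - 90 + 450) + 38054) = 70105*((½)*123/357 + 38054) = 70105*((½)*123*(1/357) + 38054) = 70105*(41/238 + 38054) = 70105*(9056893/238) = 90704783395/34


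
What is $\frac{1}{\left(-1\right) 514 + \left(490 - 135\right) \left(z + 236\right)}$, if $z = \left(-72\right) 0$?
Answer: $\frac{1}{83266} \approx 1.201 \cdot 10^{-5}$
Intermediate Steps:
$z = 0$
$\frac{1}{\left(-1\right) 514 + \left(490 - 135\right) \left(z + 236\right)} = \frac{1}{\left(-1\right) 514 + \left(490 - 135\right) \left(0 + 236\right)} = \frac{1}{-514 + 355 \cdot 236} = \frac{1}{-514 + 83780} = \frac{1}{83266}$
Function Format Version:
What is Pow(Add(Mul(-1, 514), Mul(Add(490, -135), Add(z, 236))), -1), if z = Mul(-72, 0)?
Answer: Rational(1, 83266) ≈ 1.2010e-5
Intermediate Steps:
z = 0
Pow(Add(Mul(-1, 514), Mul(Add(490, -135), Add(z, 236))), -1) = Pow(Add(Mul(-1, 514), Mul(Add(490, -135), Add(0, 236))), -1) = Pow(Add(-514, Mul(355, 236)), -1) = Pow(Add(-514, 83780), -1) = Pow(83266, -1) = Rational(1, 83266)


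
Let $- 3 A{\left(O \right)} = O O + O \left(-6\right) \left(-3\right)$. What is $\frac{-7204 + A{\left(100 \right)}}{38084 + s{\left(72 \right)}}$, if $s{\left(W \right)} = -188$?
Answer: $- \frac{8353}{28422} \approx -0.29389$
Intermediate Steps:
$A{\left(O \right)} = - 6 O - \frac{O^{2}}{3}$ ($A{\left(O \right)} = - \frac{O O + O \left(-6\right) \left(-3\right)}{3} = - \frac{O^{2} + - 6 O \left(-3\right)}{3} = - \frac{O^{2} + 18 O}{3} = - 6 O - \frac{O^{2}}{3}$)
$\frac{-7204 + A{\left(100 \right)}}{38084 + s{\left(72 \right)}} = \frac{-7204 - \frac{100 \left(18 + 100\right)}{3}}{38084 - 188} = \frac{-7204 - \frac{100}{3} \cdot 118}{37896} = \left(-7204 - \frac{11800}{3}\right) \frac{1}{37896} = \left(- \frac{33412}{3}\right) \frac{1}{37896} = - \frac{8353}{28422}$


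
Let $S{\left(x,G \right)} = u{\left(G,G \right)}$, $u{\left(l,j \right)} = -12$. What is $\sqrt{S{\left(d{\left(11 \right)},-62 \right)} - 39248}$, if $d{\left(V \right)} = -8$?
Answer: $2 i \sqrt{9815} \approx 198.14 i$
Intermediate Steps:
$S{\left(x,G \right)} = -12$
$\sqrt{S{\left(d{\left(11 \right)},-62 \right)} - 39248} = \sqrt{-12 - 39248} = \sqrt{-39260} = 2 i \sqrt{9815}$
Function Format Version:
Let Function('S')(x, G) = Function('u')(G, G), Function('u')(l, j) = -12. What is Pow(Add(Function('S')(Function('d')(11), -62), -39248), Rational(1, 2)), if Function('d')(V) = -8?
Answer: Mul(2, I, Pow(9815, Rational(1, 2))) ≈ Mul(198.14, I)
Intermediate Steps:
Function('S')(x, G) = -12
Pow(Add(Function('S')(Function('d')(11), -62), -39248), Rational(1, 2)) = Pow(Add(-12, -39248), Rational(1, 2)) = Pow(-39260, Rational(1, 2)) = Mul(2, I, Pow(9815, Rational(1, 2)))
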